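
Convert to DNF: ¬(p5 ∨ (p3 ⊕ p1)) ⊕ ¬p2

(¬p5 ∧ ¬p3 ∧ ¬p1 ∧ p2) ∨ (¬p5 ∧ p1 ∧ p3 ∧ p2) ∨ (p5 ∧ ¬p2) ∨ (p3 ∧ ¬p1 ∧ ¬p2) ∨ (¬p3 ∧ p1 ∧ ¬p2)

¬(p5 ∨ (p3 ⊕ p1)) ⊕ ¬p2
≡ (¬(p5 ∨ (p3 ⊕ p1)) ∧ ¬¬p2) ∨ (¬¬(p5 ∨ (p3 ⊕ p1)) ∧ ¬p2)   [expand ⊕]
≡ (¬(p5 ∨ (p3 ∧ ¬p1) ∨ (¬p3 ∧ p1)) ∧ ¬¬p2) ∨ (¬¬(p5 ∨ (p3 ⊕ p1)) ∧ ¬p2)   [expand ⊕]
≡ (¬(p5 ∨ (p3 ∧ ¬p1) ∨ (¬p3 ∧ p1)) ∧ ¬¬p2) ∨ (¬¬(p5 ∨ (p3 ∧ ¬p1) ∨ (¬p3 ∧ p1)) ∧ ¬p2)   [expand ⊕]
≡ (¬p5 ∧ ¬(p3 ∧ ¬p1) ∧ ¬(¬p3 ∧ p1) ∧ ¬¬p2) ∨ (¬¬(p5 ∨ (p3 ∧ ¬p1) ∨ (¬p3 ∧ p1)) ∧ ¬p2)   [De Morgan]
≡ (¬p5 ∧ (¬p3 ∨ ¬¬p1) ∧ ¬(¬p3 ∧ p1) ∧ ¬¬p2) ∨ (¬¬(p5 ∨ (p3 ∧ ¬p1) ∨ (¬p3 ∧ p1)) ∧ ¬p2)   [De Morgan]
≡ (¬p5 ∧ (¬p3 ∨ p1) ∧ ¬(¬p3 ∧ p1) ∧ ¬¬p2) ∨ (¬¬(p5 ∨ (p3 ∧ ¬p1) ∨ (¬p3 ∧ p1)) ∧ ¬p2)   [double negation]
≡ (¬p5 ∧ (¬p3 ∨ p1) ∧ (¬¬p3 ∨ ¬p1) ∧ ¬¬p2) ∨ (¬¬(p5 ∨ (p3 ∧ ¬p1) ∨ (¬p3 ∧ p1)) ∧ ¬p2)   [De Morgan]
≡ (¬p5 ∧ (¬p3 ∨ p1) ∧ (p3 ∨ ¬p1) ∧ ¬¬p2) ∨ (¬¬(p5 ∨ (p3 ∧ ¬p1) ∨ (¬p3 ∧ p1)) ∧ ¬p2)   [double negation]
≡ (¬p5 ∧ (¬p3 ∨ p1) ∧ (p3 ∨ ¬p1) ∧ p2) ∨ (¬¬(p5 ∨ (p3 ∧ ¬p1) ∨ (¬p3 ∧ p1)) ∧ ¬p2)   [double negation]
≡ (¬p5 ∧ (¬p3 ∨ p1) ∧ (p3 ∨ ¬p1) ∧ p2) ∨ ((p5 ∨ (p3 ∧ ¬p1) ∨ (¬p3 ∧ p1)) ∧ ¬p2)   [double negation]
≡ (¬p5 ∧ ¬p3 ∧ p3 ∧ p2) ∨ (¬p5 ∧ ¬p3 ∧ ¬p1 ∧ p2) ∨ (¬p5 ∧ p1 ∧ p3 ∧ p2) ∨ (¬p5 ∧ p1 ∧ ¬p1 ∧ p2) ∨ (p5 ∧ ¬p2) ∨ (p3 ∧ ¬p1 ∧ ¬p2) ∨ (¬p3 ∧ p1 ∧ ¬p2)   [distribute ∧ over ∨]
≡ (¬p5 ∧ ¬p3 ∧ ¬p1 ∧ p2) ∨ (¬p5 ∧ p1 ∧ p3 ∧ p2) ∨ (p5 ∧ ¬p2) ∨ (p3 ∧ ¬p1 ∧ ¬p2) ∨ (¬p3 ∧ p1 ∧ ¬p2)   [simplify]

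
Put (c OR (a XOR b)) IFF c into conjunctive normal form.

(c OR (a XOR b)) IFF c
= ((c OR (a XOR b)) IMPLIES c) AND (c IMPLIES (c OR (a XOR b)))   [eliminate IFF]
= (NOT (c OR (a XOR b)) OR c) AND (c IMPLIES (c OR (a XOR b)))   [eliminate IMPLIES]
= (NOT (c OR ((a OR b) AND NOT (a AND b))) OR c) AND (c IMPLIES (c OR (a XOR b)))   [expand XOR]
= (NOT (c OR ((a OR b) AND NOT (a AND b))) OR c) AND (NOT c OR c OR (a XOR b))   [eliminate IMPLIES]
= (NOT (c OR ((a OR b) AND NOT (a AND b))) OR c) AND (NOT c OR c OR ((a OR b) AND NOT (a AND b)))   [expand XOR]
= ((NOT c AND NOT ((a OR b) AND NOT (a AND b))) OR c) AND (NOT c OR c OR ((a OR b) AND NOT (a AND b)))   [De Morgan]
= ((NOT c AND (NOT (a OR b) OR NOT NOT (a AND b))) OR c) AND (NOT c OR c OR ((a OR b) AND NOT (a AND b)))   [De Morgan]
= ((NOT c AND ((NOT a AND NOT b) OR NOT NOT (a AND b))) OR c) AND (NOT c OR c OR ((a OR b) AND NOT (a AND b)))   [De Morgan]
= ((NOT c AND ((NOT a AND NOT b) OR (a AND b))) OR c) AND (NOT c OR c OR ((a OR b) AND NOT (a AND b)))   [double negation]
= ((NOT c AND ((NOT a AND NOT b) OR (a AND b))) OR c) AND (NOT c OR c OR ((a OR b) AND (NOT a OR NOT b)))   [De Morgan]
= (NOT c OR c) AND (NOT a OR a OR c) AND (NOT a OR b OR c) AND (NOT b OR a OR c) AND (NOT b OR b OR c) AND (NOT c OR c OR a OR b) AND (NOT c OR c OR NOT a OR NOT b)   [distribute OR over AND]
= (NOT a OR b OR c) AND (NOT b OR a OR c)   [simplify]

(NOT a OR b OR c) AND (NOT b OR a OR c)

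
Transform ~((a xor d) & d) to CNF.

~d | a

~((a xor d) & d)
≡ ~((a | d) & ~(a & d) & d)   [expand xor]
≡ ~(a | d) | ~~(a & d) | ~d   [De Morgan]
≡ (~a & ~d) | ~~(a & d) | ~d   [De Morgan]
≡ (~a & ~d) | (a & d) | ~d   [double negation]
≡ (~a | a | ~d) & (~a | d | ~d) & (~d | a | ~d) & (~d | d | ~d)   [distribute | over &]
≡ ~d | a   [simplify]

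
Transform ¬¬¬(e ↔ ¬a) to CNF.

¬¬¬(e ↔ ¬a)
⇔ ¬¬¬((e → ¬a) ∧ (¬a → e))   [eliminate ↔]
⇔ ¬¬¬((¬e ∨ ¬a) ∧ (¬a → e))   [eliminate →]
⇔ ¬¬¬((¬e ∨ ¬a) ∧ (¬¬a ∨ e))   [eliminate →]
⇔ ¬((¬e ∨ ¬a) ∧ (¬¬a ∨ e))   [double negation]
⇔ ¬(¬e ∨ ¬a) ∨ ¬(¬¬a ∨ e)   [De Morgan]
⇔ ¬¬e ∧ ¬¬a ∨ ¬(¬¬a ∨ e)   [De Morgan]
⇔ e ∧ ¬¬a ∨ ¬(¬¬a ∨ e)   [double negation]
⇔ e ∧ a ∨ ¬(¬¬a ∨ e)   [double negation]
⇔ e ∧ a ∨ ¬¬¬a ∧ ¬e   [De Morgan]
⇔ e ∧ a ∨ ¬a ∧ ¬e   [double negation]
⇔ (e ∨ ¬a) ∧ (e ∨ ¬e) ∧ (a ∨ ¬a) ∧ (a ∨ ¬e)   [distribute ∨ over ∧]
⇔ (e ∨ ¬a) ∧ (a ∨ ¬e)   [simplify]

(e ∨ ¬a) ∧ (a ∨ ¬e)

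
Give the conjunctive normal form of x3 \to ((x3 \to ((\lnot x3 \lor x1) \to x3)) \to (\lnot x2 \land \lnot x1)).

x3 \to ((x3 \to ((\lnot x3 \lor x1) \to x3)) \to (\lnot x2 \land \lnot x1))
≡ \lnot x3 \lor ((x3 \to ((\lnot x3 \lor x1) \to x3)) \to (\lnot x2 \land \lnot x1))   [eliminate \to]
≡ \lnot x3 \lor \lnot (x3 \to ((\lnot x3 \lor x1) \to x3)) \lor (\lnot x2 \land \lnot x1)   [eliminate \to]
≡ \lnot x3 \lor \lnot (\lnot x3 \lor ((\lnot x3 \lor x1) \to x3)) \lor (\lnot x2 \land \lnot x1)   [eliminate \to]
≡ \lnot x3 \lor \lnot (\lnot x3 \lor \lnot (\lnot x3 \lor x1) \lor x3) \lor (\lnot x2 \land \lnot x1)   [eliminate \to]
≡ \lnot x3 \lor (\lnot \lnot x3 \land \lnot \lnot (\lnot x3 \lor x1) \land \lnot x3) \lor (\lnot x2 \land \lnot x1)   [De Morgan]
≡ \lnot x3 \lor (x3 \land \lnot \lnot (\lnot x3 \lor x1) \land \lnot x3) \lor (\lnot x2 \land \lnot x1)   [double negation]
≡ \lnot x3 \lor (x3 \land (\lnot x3 \lor x1) \land \lnot x3) \lor (\lnot x2 \land \lnot x1)   [double negation]
≡ (\lnot x3 \lor x3 \lor \lnot x2) \land (\lnot x3 \lor x3 \lor \lnot x1) \land (\lnot x3 \lor \lnot x3 \lor x1 \lor \lnot x2) \land (\lnot x3 \lor \lnot x3 \lor x1 \lor \lnot x1) \land (\lnot x3 \lor \lnot x3 \lor \lnot x2) \land (\lnot x3 \lor \lnot x3 \lor \lnot x1)   [distribute \lor over \land]
≡ (\lnot x3 \lor \lnot x2) \land (\lnot x3 \lor \lnot x1)   [simplify]

(\lnot x3 \lor \lnot x2) \land (\lnot x3 \lor \lnot x1)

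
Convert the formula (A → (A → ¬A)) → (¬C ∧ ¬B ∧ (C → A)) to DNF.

A ∨ (¬C ∧ ¬B)

(A → (A → ¬A)) → (¬C ∧ ¬B ∧ (C → A))
≡ ¬(A → (A → ¬A)) ∨ (¬C ∧ ¬B ∧ (C → A))   [eliminate →]
≡ ¬(¬A ∨ (A → ¬A)) ∨ (¬C ∧ ¬B ∧ (C → A))   [eliminate →]
≡ ¬(¬A ∨ ¬A ∨ ¬A) ∨ (¬C ∧ ¬B ∧ (C → A))   [eliminate →]
≡ ¬(¬A ∨ ¬A ∨ ¬A) ∨ (¬C ∧ ¬B ∧ (¬C ∨ A))   [eliminate →]
≡ (¬¬A ∧ ¬¬A ∧ ¬¬A) ∨ (¬C ∧ ¬B ∧ (¬C ∨ A))   [De Morgan]
≡ (A ∧ ¬¬A ∧ ¬¬A) ∨ (¬C ∧ ¬B ∧ (¬C ∨ A))   [double negation]
≡ (A ∧ A ∧ ¬¬A) ∨ (¬C ∧ ¬B ∧ (¬C ∨ A))   [double negation]
≡ (A ∧ A ∧ A) ∨ (¬C ∧ ¬B ∧ (¬C ∨ A))   [double negation]
≡ (A ∧ A ∧ A) ∨ (¬C ∧ ¬B ∧ ¬C) ∨ (¬C ∧ ¬B ∧ A)   [distribute ∧ over ∨]
≡ A ∨ (¬C ∧ ¬B)   [simplify]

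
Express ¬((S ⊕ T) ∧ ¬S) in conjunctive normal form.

¬T ∨ S

¬((S ⊕ T) ∧ ¬S)
= ¬((S ∨ T) ∧ ¬(S ∧ T) ∧ ¬S)
= ¬(S ∨ T) ∨ ¬¬(S ∧ T) ∨ ¬¬S
= (¬S ∧ ¬T) ∨ ¬¬(S ∧ T) ∨ ¬¬S
= (¬S ∧ ¬T) ∨ (S ∧ T) ∨ ¬¬S
= (¬S ∧ ¬T) ∨ (S ∧ T) ∨ S
= (¬S ∨ S ∨ S) ∧ (¬S ∨ T ∨ S) ∧ (¬T ∨ S ∨ S) ∧ (¬T ∨ T ∨ S)
= ¬T ∨ S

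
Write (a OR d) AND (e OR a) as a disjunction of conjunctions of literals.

a OR (d AND e)

(a OR d) AND (e OR a)
≡ (a AND e) OR (a AND a) OR (d AND e) OR (d AND a)   — distribute AND over OR
≡ a OR (d AND e)   — simplify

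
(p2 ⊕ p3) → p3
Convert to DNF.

(p2 ⊕ p3) → p3
⇔ ¬(p2 ⊕ p3) ∨ p3   [eliminate →]
⇔ ¬((p2 ∧ ¬p3) ∨ (¬p2 ∧ p3)) ∨ p3   [expand ⊕]
⇔ (¬(p2 ∧ ¬p3) ∧ ¬(¬p2 ∧ p3)) ∨ p3   [De Morgan]
⇔ ((¬p2 ∨ ¬¬p3) ∧ ¬(¬p2 ∧ p3)) ∨ p3   [De Morgan]
⇔ ((¬p2 ∨ p3) ∧ ¬(¬p2 ∧ p3)) ∨ p3   [double negation]
⇔ ((¬p2 ∨ p3) ∧ (¬¬p2 ∨ ¬p3)) ∨ p3   [De Morgan]
⇔ ((¬p2 ∨ p3) ∧ (p2 ∨ ¬p3)) ∨ p3   [double negation]
⇔ (¬p2 ∧ p2) ∨ (¬p2 ∧ ¬p3) ∨ (p3 ∧ p2) ∨ (p3 ∧ ¬p3) ∨ p3   [distribute ∧ over ∨]
⇔ (¬p2 ∧ ¬p3) ∨ p3   [simplify]

(¬p2 ∧ ¬p3) ∨ p3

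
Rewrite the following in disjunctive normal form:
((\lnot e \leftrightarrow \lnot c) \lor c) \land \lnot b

(\lnot c \land \lnot e \land \lnot b) \lor (c \land \lnot b)

((\lnot e \leftrightarrow \lnot c) \lor c) \land \lnot b
= (((\lnot e \to \lnot c) \land (\lnot c \to \lnot e)) \lor c) \land \lnot b   — eliminate \leftrightarrow
= (((\lnot \lnot e \lor \lnot c) \land (\lnot c \to \lnot e)) \lor c) \land \lnot b   — eliminate \to
= (((\lnot \lnot e \lor \lnot c) \land (\lnot \lnot c \lor \lnot e)) \lor c) \land \lnot b   — eliminate \to
= (((e \lor \lnot c) \land (\lnot \lnot c \lor \lnot e)) \lor c) \land \lnot b   — double negation
= (((e \lor \lnot c) \land (c \lor \lnot e)) \lor c) \land \lnot b   — double negation
= (e \land c \land \lnot b) \lor (e \land \lnot e \land \lnot b) \lor (\lnot c \land c \land \lnot b) \lor (\lnot c \land \lnot e \land \lnot b) \lor (c \land \lnot b)   — distribute \land over \lor
= (\lnot c \land \lnot e \land \lnot b) \lor (c \land \lnot b)   — simplify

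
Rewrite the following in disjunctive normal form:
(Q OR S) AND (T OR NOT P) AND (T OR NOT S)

(Q OR S) AND (T OR NOT P) AND (T OR NOT S)
⇔ (Q AND T AND T) OR (Q AND T AND NOT S) OR (Q AND NOT P AND T) OR (Q AND NOT P AND NOT S) OR (S AND T AND T) OR (S AND T AND NOT S) OR (S AND NOT P AND T) OR (S AND NOT P AND NOT S)   — distribute AND over OR
⇔ (Q AND T) OR (Q AND NOT P AND NOT S) OR (S AND T)   — simplify

(Q AND T) OR (Q AND NOT P AND NOT S) OR (S AND T)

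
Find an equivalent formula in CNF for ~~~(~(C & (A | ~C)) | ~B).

~~~(~(C & (A | ~C)) | ~B)
≡ ~(~(C & (A | ~C)) | ~B)   [double negation]
≡ ~~(C & (A | ~C)) & ~~B   [De Morgan]
≡ C & (A | ~C) & ~~B   [double negation]
≡ C & (A | ~C) & B   [double negation]

C & (A | ~C) & B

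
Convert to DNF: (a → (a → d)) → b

(a → (a → d)) → b
≡ ¬(a → (a → d)) ∨ b   (eliminate →)
≡ ¬(¬a ∨ (a → d)) ∨ b   (eliminate →)
≡ ¬(¬a ∨ ¬a ∨ d) ∨ b   (eliminate →)
≡ (¬¬a ∧ ¬¬a ∧ ¬d) ∨ b   (De Morgan)
≡ (a ∧ ¬¬a ∧ ¬d) ∨ b   (double negation)
≡ (a ∧ a ∧ ¬d) ∨ b   (double negation)
≡ (a ∧ ¬d) ∨ b   (simplify)

(a ∧ ¬d) ∨ b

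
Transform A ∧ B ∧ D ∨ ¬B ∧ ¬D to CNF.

(A ∨ ¬B) ∧ (A ∨ ¬D) ∧ (B ∨ ¬D) ∧ (D ∨ ¬B)

A ∧ B ∧ D ∨ ¬B ∧ ¬D
≡ (A ∨ ¬B) ∧ (A ∨ ¬D) ∧ (B ∨ ¬B) ∧ (B ∨ ¬D) ∧ (D ∨ ¬B) ∧ (D ∨ ¬D)
≡ (A ∨ ¬B) ∧ (A ∨ ¬D) ∧ (B ∨ ¬D) ∧ (D ∨ ¬B)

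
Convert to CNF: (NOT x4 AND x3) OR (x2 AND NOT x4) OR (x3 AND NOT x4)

(NOT x4 AND x3) OR (x2 AND NOT x4) OR (x3 AND NOT x4)
= (NOT x4 OR x2 OR x3) AND (NOT x4 OR x2 OR NOT x4) AND (NOT x4 OR NOT x4 OR x3) AND (NOT x4 OR NOT x4 OR NOT x4) AND (x3 OR x2 OR x3) AND (x3 OR x2 OR NOT x4) AND (x3 OR NOT x4 OR x3) AND (x3 OR NOT x4 OR NOT x4)
= NOT x4 AND (x3 OR x2)

NOT x4 AND (x3 OR x2)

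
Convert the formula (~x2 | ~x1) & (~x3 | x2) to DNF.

(~x2 & ~x3) | (~x1 & ~x3) | (~x1 & x2)

(~x2 | ~x1) & (~x3 | x2)
≡ (~x2 & ~x3) | (~x2 & x2) | (~x1 & ~x3) | (~x1 & x2)   [distribute & over |]
≡ (~x2 & ~x3) | (~x1 & ~x3) | (~x1 & x2)   [simplify]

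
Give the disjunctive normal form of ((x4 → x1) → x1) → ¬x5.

((x4 → x1) → x1) → ¬x5
≡ ¬((x4 → x1) → x1) ∨ ¬x5
≡ ¬(¬(x4 → x1) ∨ x1) ∨ ¬x5
≡ ¬(¬(¬x4 ∨ x1) ∨ x1) ∨ ¬x5
≡ (¬¬(¬x4 ∨ x1) ∧ ¬x1) ∨ ¬x5
≡ ((¬x4 ∨ x1) ∧ ¬x1) ∨ ¬x5
≡ (¬x4 ∧ ¬x1) ∨ (x1 ∧ ¬x1) ∨ ¬x5
≡ (¬x4 ∧ ¬x1) ∨ ¬x5

(¬x4 ∧ ¬x1) ∨ ¬x5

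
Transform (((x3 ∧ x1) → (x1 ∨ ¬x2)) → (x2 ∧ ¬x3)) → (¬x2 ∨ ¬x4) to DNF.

(¬x1 ∧ x3) ∨ (x1 ∧ x3) ∨ ¬x2 ∨ ¬x4

(((x3 ∧ x1) → (x1 ∨ ¬x2)) → (x2 ∧ ¬x3)) → (¬x2 ∨ ¬x4)
⇔ ¬(((x3 ∧ x1) → (x1 ∨ ¬x2)) → (x2 ∧ ¬x3)) ∨ ¬x2 ∨ ¬x4   [eliminate →]
⇔ ¬(¬((x3 ∧ x1) → (x1 ∨ ¬x2)) ∨ (x2 ∧ ¬x3)) ∨ ¬x2 ∨ ¬x4   [eliminate →]
⇔ ¬(¬(¬(x3 ∧ x1) ∨ x1 ∨ ¬x2) ∨ (x2 ∧ ¬x3)) ∨ ¬x2 ∨ ¬x4   [eliminate →]
⇔ (¬¬(¬(x3 ∧ x1) ∨ x1 ∨ ¬x2) ∧ ¬(x2 ∧ ¬x3)) ∨ ¬x2 ∨ ¬x4   [De Morgan]
⇔ ((¬(x3 ∧ x1) ∨ x1 ∨ ¬x2) ∧ ¬(x2 ∧ ¬x3)) ∨ ¬x2 ∨ ¬x4   [double negation]
⇔ ((¬x3 ∨ ¬x1 ∨ x1 ∨ ¬x2) ∧ ¬(x2 ∧ ¬x3)) ∨ ¬x2 ∨ ¬x4   [De Morgan]
⇔ ((¬x3 ∨ ¬x1 ∨ x1 ∨ ¬x2) ∧ (¬x2 ∨ ¬¬x3)) ∨ ¬x2 ∨ ¬x4   [De Morgan]
⇔ ((¬x3 ∨ ¬x1 ∨ x1 ∨ ¬x2) ∧ (¬x2 ∨ x3)) ∨ ¬x2 ∨ ¬x4   [double negation]
⇔ (¬x3 ∧ ¬x2) ∨ (¬x3 ∧ x3) ∨ (¬x1 ∧ ¬x2) ∨ (¬x1 ∧ x3) ∨ (x1 ∧ ¬x2) ∨ (x1 ∧ x3) ∨ (¬x2 ∧ ¬x2) ∨ (¬x2 ∧ x3) ∨ ¬x2 ∨ ¬x4   [distribute ∧ over ∨]
⇔ (¬x1 ∧ x3) ∨ (x1 ∧ x3) ∨ ¬x2 ∨ ¬x4   [simplify]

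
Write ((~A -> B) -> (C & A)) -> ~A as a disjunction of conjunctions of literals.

((~A -> B) -> (C & A)) -> ~A
⇔ ~((~A -> B) -> (C & A)) | ~A   (eliminate ->)
⇔ ~(~(~A -> B) | (C & A)) | ~A   (eliminate ->)
⇔ ~(~(~~A | B) | (C & A)) | ~A   (eliminate ->)
⇔ (~~(~~A | B) & ~(C & A)) | ~A   (De Morgan)
⇔ ((~~A | B) & ~(C & A)) | ~A   (double negation)
⇔ ((A | B) & ~(C & A)) | ~A   (double negation)
⇔ ((A | B) & (~C | ~A)) | ~A   (De Morgan)
⇔ (A & ~C) | (A & ~A) | (B & ~C) | (B & ~A) | ~A   (distribute & over |)
⇔ (A & ~C) | (B & ~C) | ~A   (simplify)

(A & ~C) | (B & ~C) | ~A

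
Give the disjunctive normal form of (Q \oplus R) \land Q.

Q \land \lnot R

(Q \oplus R) \land Q
= ((Q \land \lnot R) \lor (\lnot Q \land R)) \land Q   [expand \oplus]
= (Q \land \lnot R \land Q) \lor (\lnot Q \land R \land Q)   [distribute \land over \lor]
= Q \land \lnot R   [simplify]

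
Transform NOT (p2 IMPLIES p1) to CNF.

p2 AND NOT p1

NOT (p2 IMPLIES p1)
≡ NOT (NOT p2 OR p1)
≡ NOT NOT p2 AND NOT p1
≡ p2 AND NOT p1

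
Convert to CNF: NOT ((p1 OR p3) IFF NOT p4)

NOT ((p1 OR p3) IFF NOT p4)
= NOT (((p1 OR p3) IMPLIES NOT p4) AND (NOT p4 IMPLIES (p1 OR p3)))   — eliminate IFF
= NOT ((NOT (p1 OR p3) OR NOT p4) AND (NOT p4 IMPLIES (p1 OR p3)))   — eliminate IMPLIES
= NOT ((NOT (p1 OR p3) OR NOT p4) AND (NOT NOT p4 OR p1 OR p3))   — eliminate IMPLIES
= NOT (NOT (p1 OR p3) OR NOT p4) OR NOT (NOT NOT p4 OR p1 OR p3)   — De Morgan
= (NOT NOT (p1 OR p3) AND NOT NOT p4) OR NOT (NOT NOT p4 OR p1 OR p3)   — De Morgan
= ((p1 OR p3) AND NOT NOT p4) OR NOT (NOT NOT p4 OR p1 OR p3)   — double negation
= ((p1 OR p3) AND p4) OR NOT (NOT NOT p4 OR p1 OR p3)   — double negation
= ((p1 OR p3) AND p4) OR (NOT NOT NOT p4 AND NOT p1 AND NOT p3)   — De Morgan
= ((p1 OR p3) AND p4) OR (NOT p4 AND NOT p1 AND NOT p3)   — double negation
= (p1 OR p3 OR NOT p4) AND (p1 OR p3 OR NOT p1) AND (p1 OR p3 OR NOT p3) AND (p4 OR NOT p4) AND (p4 OR NOT p1) AND (p4 OR NOT p3)   — distribute OR over AND
= (p1 OR p3 OR NOT p4) AND (p4 OR NOT p1) AND (p4 OR NOT p3)   — simplify

(p1 OR p3 OR NOT p4) AND (p4 OR NOT p1) AND (p4 OR NOT p3)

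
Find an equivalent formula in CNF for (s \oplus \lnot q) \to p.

(s \oplus \lnot q) \to p
≡ \lnot (s \oplus \lnot q) \lor p   (eliminate \to)
≡ \lnot ((s \lor \lnot q) \land \lnot (s \land \lnot q)) \lor p   (expand \oplus)
≡ \lnot (s \lor \lnot q) \lor \lnot \lnot (s \land \lnot q) \lor p   (De Morgan)
≡ (\lnot s \land \lnot \lnot q) \lor \lnot \lnot (s \land \lnot q) \lor p   (De Morgan)
≡ (\lnot s \land q) \lor \lnot \lnot (s \land \lnot q) \lor p   (double negation)
≡ (\lnot s \land q) \lor (s \land \lnot q) \lor p   (double negation)
≡ (\lnot s \lor s \lor p) \land (\lnot s \lor \lnot q \lor p) \land (q \lor s \lor p) \land (q \lor \lnot q \lor p)   (distribute \lor over \land)
≡ (\lnot s \lor \lnot q \lor p) \land (q \lor s \lor p)   (simplify)

(\lnot s \lor \lnot q \lor p) \land (q \lor s \lor p)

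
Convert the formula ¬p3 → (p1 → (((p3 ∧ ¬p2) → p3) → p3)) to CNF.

¬p3 → (p1 → (((p3 ∧ ¬p2) → p3) → p3))
⇔ ¬¬p3 ∨ (p1 → (((p3 ∧ ¬p2) → p3) → p3))   [eliminate →]
⇔ ¬¬p3 ∨ ¬p1 ∨ (((p3 ∧ ¬p2) → p3) → p3)   [eliminate →]
⇔ ¬¬p3 ∨ ¬p1 ∨ ¬((p3 ∧ ¬p2) → p3) ∨ p3   [eliminate →]
⇔ ¬¬p3 ∨ ¬p1 ∨ ¬(¬(p3 ∧ ¬p2) ∨ p3) ∨ p3   [eliminate →]
⇔ p3 ∨ ¬p1 ∨ ¬(¬(p3 ∧ ¬p2) ∨ p3) ∨ p3   [double negation]
⇔ p3 ∨ ¬p1 ∨ (¬¬(p3 ∧ ¬p2) ∧ ¬p3) ∨ p3   [De Morgan]
⇔ p3 ∨ ¬p1 ∨ (p3 ∧ ¬p2 ∧ ¬p3) ∨ p3   [double negation]
⇔ (p3 ∨ ¬p1 ∨ p3 ∨ p3) ∧ (p3 ∨ ¬p1 ∨ ¬p2 ∨ p3) ∧ (p3 ∨ ¬p1 ∨ ¬p3 ∨ p3)   [distribute ∨ over ∧]
⇔ p3 ∨ ¬p1   [simplify]

p3 ∨ ¬p1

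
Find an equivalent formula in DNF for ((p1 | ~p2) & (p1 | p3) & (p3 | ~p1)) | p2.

(p1 & p3) | (~p2 & p3) | p2

((p1 | ~p2) & (p1 | p3) & (p3 | ~p1)) | p2
≡ (p1 & p1 & p3) | (p1 & p1 & ~p1) | (p1 & p3 & p3) | (p1 & p3 & ~p1) | (~p2 & p1 & p3) | (~p2 & p1 & ~p1) | (~p2 & p3 & p3) | (~p2 & p3 & ~p1) | p2   [distribute & over |]
≡ (p1 & p3) | (~p2 & p3) | p2   [simplify]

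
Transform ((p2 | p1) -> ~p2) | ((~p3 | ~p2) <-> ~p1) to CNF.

(~p2 | p3 | ~p1) & (~p2 | p1 | ~p3)

((p2 | p1) -> ~p2) | ((~p3 | ~p2) <-> ~p1)
= ~(p2 | p1) | ~p2 | ((~p3 | ~p2) <-> ~p1)
= ~(p2 | p1) | ~p2 | (((~p3 | ~p2) -> ~p1) & (~p1 -> (~p3 | ~p2)))
= ~(p2 | p1) | ~p2 | ((~(~p3 | ~p2) | ~p1) & (~p1 -> (~p3 | ~p2)))
= ~(p2 | p1) | ~p2 | ((~(~p3 | ~p2) | ~p1) & (~~p1 | ~p3 | ~p2))
= (~p2 & ~p1) | ~p2 | ((~(~p3 | ~p2) | ~p1) & (~~p1 | ~p3 | ~p2))
= (~p2 & ~p1) | ~p2 | (((~~p3 & ~~p2) | ~p1) & (~~p1 | ~p3 | ~p2))
= (~p2 & ~p1) | ~p2 | (((p3 & ~~p2) | ~p1) & (~~p1 | ~p3 | ~p2))
= (~p2 & ~p1) | ~p2 | (((p3 & p2) | ~p1) & (~~p1 | ~p3 | ~p2))
= (~p2 & ~p1) | ~p2 | (((p3 & p2) | ~p1) & (p1 | ~p3 | ~p2))
= (~p2 | ~p2 | p3 | ~p1) & (~p2 | ~p2 | p2 | ~p1) & (~p2 | ~p2 | p1 | ~p3 | ~p2) & (~p1 | ~p2 | p3 | ~p1) & (~p1 | ~p2 | p2 | ~p1) & (~p1 | ~p2 | p1 | ~p3 | ~p2)
= (~p2 | p3 | ~p1) & (~p2 | p1 | ~p3)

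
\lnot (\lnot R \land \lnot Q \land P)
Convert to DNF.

R \lor Q \lor \lnot P

\lnot (\lnot R \land \lnot Q \land P)
≡ \lnot \lnot R \lor \lnot \lnot Q \lor \lnot P   (De Morgan)
≡ R \lor \lnot \lnot Q \lor \lnot P   (double negation)
≡ R \lor Q \lor \lnot P   (double negation)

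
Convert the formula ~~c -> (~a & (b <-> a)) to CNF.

(~c | ~a) & (~c | ~b | a)

~~c -> (~a & (b <-> a))
≡ ~~~c | (~a & (b <-> a))   — eliminate ->
≡ ~~~c | (~a & (b -> a) & (a -> b))   — eliminate <->
≡ ~~~c | (~a & (~b | a) & (a -> b))   — eliminate ->
≡ ~~~c | (~a & (~b | a) & (~a | b))   — eliminate ->
≡ ~c | (~a & (~b | a) & (~a | b))   — double negation
≡ (~c | ~a) & (~c | ~b | a) & (~c | ~a | b)   — distribute | over &
≡ (~c | ~a) & (~c | ~b | a)   — simplify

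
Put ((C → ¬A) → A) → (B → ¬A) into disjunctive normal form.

¬A ∨ ¬B

((C → ¬A) → A) → (B → ¬A)
⇔ ¬((C → ¬A) → A) ∨ (B → ¬A)   — eliminate →
⇔ ¬(¬(C → ¬A) ∨ A) ∨ (B → ¬A)   — eliminate →
⇔ ¬(¬(¬C ∨ ¬A) ∨ A) ∨ (B → ¬A)   — eliminate →
⇔ ¬(¬(¬C ∨ ¬A) ∨ A) ∨ ¬B ∨ ¬A   — eliminate →
⇔ ¬¬(¬C ∨ ¬A) ∧ ¬A ∨ ¬B ∨ ¬A   — De Morgan
⇔ (¬C ∨ ¬A) ∧ ¬A ∨ ¬B ∨ ¬A   — double negation
⇔ ¬C ∧ ¬A ∨ ¬A ∧ ¬A ∨ ¬B ∨ ¬A   — distribute ∧ over ∨
⇔ ¬A ∨ ¬B   — simplify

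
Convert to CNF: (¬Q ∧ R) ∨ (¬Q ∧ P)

¬Q ∧ (R ∨ P)

(¬Q ∧ R) ∨ (¬Q ∧ P)
≡ (¬Q ∨ ¬Q) ∧ (¬Q ∨ P) ∧ (R ∨ ¬Q) ∧ (R ∨ P)   [distribute ∨ over ∧]
≡ ¬Q ∧ (R ∨ P)   [simplify]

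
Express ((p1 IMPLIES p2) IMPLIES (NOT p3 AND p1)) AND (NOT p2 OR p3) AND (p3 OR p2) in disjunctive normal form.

p1 AND NOT p2 AND p3

((p1 IMPLIES p2) IMPLIES (NOT p3 AND p1)) AND (NOT p2 OR p3) AND (p3 OR p2)
≡ (NOT (p1 IMPLIES p2) OR (NOT p3 AND p1)) AND (NOT p2 OR p3) AND (p3 OR p2)   [eliminate IMPLIES]
≡ (NOT (NOT p1 OR p2) OR (NOT p3 AND p1)) AND (NOT p2 OR p3) AND (p3 OR p2)   [eliminate IMPLIES]
≡ ((NOT NOT p1 AND NOT p2) OR (NOT p3 AND p1)) AND (NOT p2 OR p3) AND (p3 OR p2)   [De Morgan]
≡ ((p1 AND NOT p2) OR (NOT p3 AND p1)) AND (NOT p2 OR p3) AND (p3 OR p2)   [double negation]
≡ (p1 AND NOT p2 AND NOT p2 AND p3) OR (p1 AND NOT p2 AND NOT p2 AND p2) OR (p1 AND NOT p2 AND p3 AND p3) OR (p1 AND NOT p2 AND p3 AND p2) OR (NOT p3 AND p1 AND NOT p2 AND p3) OR (NOT p3 AND p1 AND NOT p2 AND p2) OR (NOT p3 AND p1 AND p3 AND p3) OR (NOT p3 AND p1 AND p3 AND p2)   [distribute AND over OR]
≡ p1 AND NOT p2 AND p3   [simplify]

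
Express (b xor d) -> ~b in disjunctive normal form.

(b xor d) -> ~b
≡ ~(b xor d) | ~b   [eliminate ->]
≡ ~((b & ~d) | (~b & d)) | ~b   [expand xor]
≡ (~(b & ~d) & ~(~b & d)) | ~b   [De Morgan]
≡ ((~b | ~~d) & ~(~b & d)) | ~b   [De Morgan]
≡ ((~b | d) & ~(~b & d)) | ~b   [double negation]
≡ ((~b | d) & (~~b | ~d)) | ~b   [De Morgan]
≡ ((~b | d) & (b | ~d)) | ~b   [double negation]
≡ (~b & b) | (~b & ~d) | (d & b) | (d & ~d) | ~b   [distribute & over |]
≡ (d & b) | ~b   [simplify]

(d & b) | ~b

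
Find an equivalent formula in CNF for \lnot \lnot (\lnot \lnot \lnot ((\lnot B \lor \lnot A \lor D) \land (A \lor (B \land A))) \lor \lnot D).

\lnot \lnot (\lnot \lnot \lnot ((\lnot B \lor \lnot A \lor D) \land (A \lor (B \land A))) \lor \lnot D)
= \lnot \lnot \lnot ((\lnot B \lor \lnot A \lor D) \land (A \lor (B \land A))) \lor \lnot D   [double negation]
= \lnot ((\lnot B \lor \lnot A \lor D) \land (A \lor (B \land A))) \lor \lnot D   [double negation]
= \lnot (\lnot B \lor \lnot A \lor D) \lor \lnot (A \lor (B \land A)) \lor \lnot D   [De Morgan]
= (\lnot \lnot B \land \lnot \lnot A \land \lnot D) \lor \lnot (A \lor (B \land A)) \lor \lnot D   [De Morgan]
= (B \land \lnot \lnot A \land \lnot D) \lor \lnot (A \lor (B \land A)) \lor \lnot D   [double negation]
= (B \land A \land \lnot D) \lor \lnot (A \lor (B \land A)) \lor \lnot D   [double negation]
= (B \land A \land \lnot D) \lor (\lnot A \land \lnot (B \land A)) \lor \lnot D   [De Morgan]
= (B \land A \land \lnot D) \lor (\lnot A \land (\lnot B \lor \lnot A)) \lor \lnot D   [De Morgan]
= (B \lor \lnot A \lor \lnot D) \land (B \lor \lnot B \lor \lnot A \lor \lnot D) \land (A \lor \lnot A \lor \lnot D) \land (A \lor \lnot B \lor \lnot A \lor \lnot D) \land (\lnot D \lor \lnot A \lor \lnot D) \land (\lnot D \lor \lnot B \lor \lnot A \lor \lnot D)   [distribute \lor over \land]
= \lnot D \lor \lnot A   [simplify]

\lnot D \lor \lnot A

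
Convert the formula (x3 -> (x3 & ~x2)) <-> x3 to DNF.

x3 & ~x2

(x3 -> (x3 & ~x2)) <-> x3
≡ ((x3 -> (x3 & ~x2)) -> x3) & (x3 -> (x3 -> (x3 & ~x2)))   — eliminate <->
≡ (~(x3 -> (x3 & ~x2)) | x3) & (x3 -> (x3 -> (x3 & ~x2)))   — eliminate ->
≡ (~(~x3 | (x3 & ~x2)) | x3) & (x3 -> (x3 -> (x3 & ~x2)))   — eliminate ->
≡ (~(~x3 | (x3 & ~x2)) | x3) & (~x3 | (x3 -> (x3 & ~x2)))   — eliminate ->
≡ (~(~x3 | (x3 & ~x2)) | x3) & (~x3 | ~x3 | (x3 & ~x2))   — eliminate ->
≡ ((~~x3 & ~(x3 & ~x2)) | x3) & (~x3 | ~x3 | (x3 & ~x2))   — De Morgan
≡ ((x3 & ~(x3 & ~x2)) | x3) & (~x3 | ~x3 | (x3 & ~x2))   — double negation
≡ ((x3 & (~x3 | ~~x2)) | x3) & (~x3 | ~x3 | (x3 & ~x2))   — De Morgan
≡ ((x3 & (~x3 | x2)) | x3) & (~x3 | ~x3 | (x3 & ~x2))   — double negation
≡ (x3 & ~x3 & ~x3) | (x3 & ~x3 & ~x3) | (x3 & ~x3 & x3 & ~x2) | (x3 & x2 & ~x3) | (x3 & x2 & ~x3) | (x3 & x2 & x3 & ~x2) | (x3 & ~x3) | (x3 & ~x3) | (x3 & x3 & ~x2)   — distribute & over |
≡ x3 & ~x2   — simplify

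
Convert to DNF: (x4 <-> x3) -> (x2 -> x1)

(x4 <-> x3) -> (x2 -> x1)
⇔ ~(x4 <-> x3) | (x2 -> x1)   [eliminate ->]
⇔ ~((x4 -> x3) & (x3 -> x4)) | (x2 -> x1)   [eliminate <->]
⇔ ~((~x4 | x3) & (x3 -> x4)) | (x2 -> x1)   [eliminate ->]
⇔ ~((~x4 | x3) & (~x3 | x4)) | (x2 -> x1)   [eliminate ->]
⇔ ~((~x4 | x3) & (~x3 | x4)) | ~x2 | x1   [eliminate ->]
⇔ ~(~x4 | x3) | ~(~x3 | x4) | ~x2 | x1   [De Morgan]
⇔ (~~x4 & ~x3) | ~(~x3 | x4) | ~x2 | x1   [De Morgan]
⇔ (x4 & ~x3) | ~(~x3 | x4) | ~x2 | x1   [double negation]
⇔ (x4 & ~x3) | (~~x3 & ~x4) | ~x2 | x1   [De Morgan]
⇔ (x4 & ~x3) | (x3 & ~x4) | ~x2 | x1   [double negation]

(x4 & ~x3) | (x3 & ~x4) | ~x2 | x1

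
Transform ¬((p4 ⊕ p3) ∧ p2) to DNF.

¬((p4 ⊕ p3) ∧ p2)
≡ ¬(((p4 ∧ ¬p3) ∨ (¬p4 ∧ p3)) ∧ p2)   (expand ⊕)
≡ ¬((p4 ∧ ¬p3) ∨ (¬p4 ∧ p3)) ∨ ¬p2   (De Morgan)
≡ (¬(p4 ∧ ¬p3) ∧ ¬(¬p4 ∧ p3)) ∨ ¬p2   (De Morgan)
≡ ((¬p4 ∨ ¬¬p3) ∧ ¬(¬p4 ∧ p3)) ∨ ¬p2   (De Morgan)
≡ ((¬p4 ∨ p3) ∧ ¬(¬p4 ∧ p3)) ∨ ¬p2   (double negation)
≡ ((¬p4 ∨ p3) ∧ (¬¬p4 ∨ ¬p3)) ∨ ¬p2   (De Morgan)
≡ ((¬p4 ∨ p3) ∧ (p4 ∨ ¬p3)) ∨ ¬p2   (double negation)
≡ (¬p4 ∧ p4) ∨ (¬p4 ∧ ¬p3) ∨ (p3 ∧ p4) ∨ (p3 ∧ ¬p3) ∨ ¬p2   (distribute ∧ over ∨)
≡ (¬p4 ∧ ¬p3) ∨ (p3 ∧ p4) ∨ ¬p2   (simplify)

(¬p4 ∧ ¬p3) ∨ (p3 ∧ p4) ∨ ¬p2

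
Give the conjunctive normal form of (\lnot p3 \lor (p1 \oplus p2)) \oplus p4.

(\lnot p3 \lor (p1 \oplus p2)) \oplus p4
= (\lnot p3 \lor (p1 \oplus p2) \lor p4) \land \lnot ((\lnot p3 \lor (p1 \oplus p2)) \land p4)   [expand \oplus]
= (\lnot p3 \lor ((p1 \lor p2) \land \lnot (p1 \land p2)) \lor p4) \land \lnot ((\lnot p3 \lor (p1 \oplus p2)) \land p4)   [expand \oplus]
= (\lnot p3 \lor ((p1 \lor p2) \land \lnot (p1 \land p2)) \lor p4) \land \lnot ((\lnot p3 \lor ((p1 \lor p2) \land \lnot (p1 \land p2))) \land p4)   [expand \oplus]
= (\lnot p3 \lor ((p1 \lor p2) \land (\lnot p1 \lor \lnot p2)) \lor p4) \land \lnot ((\lnot p3 \lor ((p1 \lor p2) \land \lnot (p1 \land p2))) \land p4)   [De Morgan]
= (\lnot p3 \lor ((p1 \lor p2) \land (\lnot p1 \lor \lnot p2)) \lor p4) \land (\lnot (\lnot p3 \lor ((p1 \lor p2) \land \lnot (p1 \land p2))) \lor \lnot p4)   [De Morgan]
= (\lnot p3 \lor ((p1 \lor p2) \land (\lnot p1 \lor \lnot p2)) \lor p4) \land ((\lnot \lnot p3 \land \lnot ((p1 \lor p2) \land \lnot (p1 \land p2))) \lor \lnot p4)   [De Morgan]
= (\lnot p3 \lor ((p1 \lor p2) \land (\lnot p1 \lor \lnot p2)) \lor p4) \land ((p3 \land \lnot ((p1 \lor p2) \land \lnot (p1 \land p2))) \lor \lnot p4)   [double negation]
= (\lnot p3 \lor ((p1 \lor p2) \land (\lnot p1 \lor \lnot p2)) \lor p4) \land ((p3 \land (\lnot (p1 \lor p2) \lor \lnot \lnot (p1 \land p2))) \lor \lnot p4)   [De Morgan]
= (\lnot p3 \lor ((p1 \lor p2) \land (\lnot p1 \lor \lnot p2)) \lor p4) \land ((p3 \land ((\lnot p1 \land \lnot p2) \lor \lnot \lnot (p1 \land p2))) \lor \lnot p4)   [De Morgan]
= (\lnot p3 \lor ((p1 \lor p2) \land (\lnot p1 \lor \lnot p2)) \lor p4) \land ((p3 \land ((\lnot p1 \land \lnot p2) \lor (p1 \land p2))) \lor \lnot p4)   [double negation]
= (\lnot p3 \lor p1 \lor p2 \lor p4) \land (\lnot p3 \lor \lnot p1 \lor \lnot p2 \lor p4) \land (p3 \lor \lnot p4) \land (\lnot p1 \lor p1 \lor \lnot p4) \land (\lnot p1 \lor p2 \lor \lnot p4) \land (\lnot p2 \lor p1 \lor \lnot p4) \land (\lnot p2 \lor p2 \lor \lnot p4)   [distribute \lor over \land]
= (\lnot p3 \lor p1 \lor p2 \lor p4) \land (\lnot p3 \lor \lnot p1 \lor \lnot p2 \lor p4) \land (p3 \lor \lnot p4) \land (\lnot p1 \lor p2 \lor \lnot p4) \land (\lnot p2 \lor p1 \lor \lnot p4)   [simplify]

(\lnot p3 \lor p1 \lor p2 \lor p4) \land (\lnot p3 \lor \lnot p1 \lor \lnot p2 \lor p4) \land (p3 \lor \lnot p4) \land (\lnot p1 \lor p2 \lor \lnot p4) \land (\lnot p2 \lor p1 \lor \lnot p4)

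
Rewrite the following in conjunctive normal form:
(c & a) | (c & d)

(c & a) | (c & d)
= (c | c) & (c | d) & (a | c) & (a | d)   — distribute | over &
= c & (a | d)   — simplify

c & (a | d)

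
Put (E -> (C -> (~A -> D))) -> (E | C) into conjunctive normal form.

E | C

(E -> (C -> (~A -> D))) -> (E | C)
⇔ ~(E -> (C -> (~A -> D))) | E | C   [eliminate ->]
⇔ ~(~E | (C -> (~A -> D))) | E | C   [eliminate ->]
⇔ ~(~E | ~C | (~A -> D)) | E | C   [eliminate ->]
⇔ ~(~E | ~C | ~~A | D) | E | C   [eliminate ->]
⇔ (~~E & ~~C & ~~~A & ~D) | E | C   [De Morgan]
⇔ (E & ~~C & ~~~A & ~D) | E | C   [double negation]
⇔ (E & C & ~~~A & ~D) | E | C   [double negation]
⇔ (E & C & ~A & ~D) | E | C   [double negation]
⇔ (E | E | C) & (C | E | C) & (~A | E | C) & (~D | E | C)   [distribute | over &]
⇔ E | C   [simplify]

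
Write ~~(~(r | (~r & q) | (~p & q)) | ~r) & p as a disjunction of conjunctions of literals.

~~(~(r | (~r & q) | (~p & q)) | ~r) & p
≡ (~(r | (~r & q) | (~p & q)) | ~r) & p   [double negation]
≡ ((~r & ~(~r & q) & ~(~p & q)) | ~r) & p   [De Morgan]
≡ ((~r & (~~r | ~q) & ~(~p & q)) | ~r) & p   [De Morgan]
≡ ((~r & (r | ~q) & ~(~p & q)) | ~r) & p   [double negation]
≡ ((~r & (r | ~q) & (~~p | ~q)) | ~r) & p   [De Morgan]
≡ ((~r & (r | ~q) & (p | ~q)) | ~r) & p   [double negation]
≡ (~r & r & p & p) | (~r & r & ~q & p) | (~r & ~q & p & p) | (~r & ~q & ~q & p) | (~r & p)   [distribute & over |]
≡ ~r & p   [simplify]

~r & p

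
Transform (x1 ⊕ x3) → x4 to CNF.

(x1 ⊕ x3) → x4
≡ ¬(x1 ⊕ x3) ∨ x4
≡ ¬((x1 ∨ x3) ∧ ¬(x1 ∧ x3)) ∨ x4
≡ ¬(x1 ∨ x3) ∨ ¬¬(x1 ∧ x3) ∨ x4
≡ (¬x1 ∧ ¬x3) ∨ ¬¬(x1 ∧ x3) ∨ x4
≡ (¬x1 ∧ ¬x3) ∨ (x1 ∧ x3) ∨ x4
≡ (¬x1 ∨ x1 ∨ x4) ∧ (¬x1 ∨ x3 ∨ x4) ∧ (¬x3 ∨ x1 ∨ x4) ∧ (¬x3 ∨ x3 ∨ x4)
≡ (¬x1 ∨ x3 ∨ x4) ∧ (¬x3 ∨ x1 ∨ x4)

(¬x1 ∨ x3 ∨ x4) ∧ (¬x3 ∨ x1 ∨ x4)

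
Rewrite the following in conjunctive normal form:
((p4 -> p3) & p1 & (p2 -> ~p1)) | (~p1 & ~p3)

((p4 -> p3) & p1 & (p2 -> ~p1)) | (~p1 & ~p3)
= ((~p4 | p3) & p1 & (p2 -> ~p1)) | (~p1 & ~p3)   (eliminate ->)
= ((~p4 | p3) & p1 & (~p2 | ~p1)) | (~p1 & ~p3)   (eliminate ->)
= (~p4 | p3 | ~p1) & (~p4 | p3 | ~p3) & (p1 | ~p1) & (p1 | ~p3) & (~p2 | ~p1 | ~p1) & (~p2 | ~p1 | ~p3)   (distribute | over &)
= (~p4 | p3 | ~p1) & (p1 | ~p3) & (~p2 | ~p1)   (simplify)

(~p4 | p3 | ~p1) & (p1 | ~p3) & (~p2 | ~p1)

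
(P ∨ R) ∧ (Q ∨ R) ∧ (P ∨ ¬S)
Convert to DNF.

(P ∧ Q) ∨ (P ∧ R) ∨ (R ∧ ¬S)

(P ∨ R) ∧ (Q ∨ R) ∧ (P ∨ ¬S)
≡ (P ∧ Q ∧ P) ∨ (P ∧ Q ∧ ¬S) ∨ (P ∧ R ∧ P) ∨ (P ∧ R ∧ ¬S) ∨ (R ∧ Q ∧ P) ∨ (R ∧ Q ∧ ¬S) ∨ (R ∧ R ∧ P) ∨ (R ∧ R ∧ ¬S)   [distribute ∧ over ∨]
≡ (P ∧ Q) ∨ (P ∧ R) ∨ (R ∧ ¬S)   [simplify]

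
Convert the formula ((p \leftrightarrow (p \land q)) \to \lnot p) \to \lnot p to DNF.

((p \leftrightarrow (p \land q)) \to \lnot p) \to \lnot p
≡ \lnot ((p \leftrightarrow (p \land q)) \to \lnot p) \lor \lnot p   (eliminate \to)
≡ \lnot (\lnot (p \leftrightarrow (p \land q)) \lor \lnot p) \lor \lnot p   (eliminate \to)
≡ \lnot (\lnot ((p \to (p \land q)) \land ((p \land q) \to p)) \lor \lnot p) \lor \lnot p   (eliminate \leftrightarrow)
≡ \lnot (\lnot ((\lnot p \lor (p \land q)) \land ((p \land q) \to p)) \lor \lnot p) \lor \lnot p   (eliminate \to)
≡ \lnot (\lnot ((\lnot p \lor (p \land q)) \land (\lnot (p \land q) \lor p)) \lor \lnot p) \lor \lnot p   (eliminate \to)
≡ (\lnot \lnot ((\lnot p \lor (p \land q)) \land (\lnot (p \land q) \lor p)) \land \lnot \lnot p) \lor \lnot p   (De Morgan)
≡ ((\lnot p \lor (p \land q)) \land (\lnot (p \land q) \lor p) \land \lnot \lnot p) \lor \lnot p   (double negation)
≡ ((\lnot p \lor (p \land q)) \land (\lnot p \lor \lnot q \lor p) \land \lnot \lnot p) \lor \lnot p   (De Morgan)
≡ ((\lnot p \lor (p \land q)) \land (\lnot p \lor \lnot q \lor p) \land p) \lor \lnot p   (double negation)
≡ (\lnot p \land \lnot p \land p) \lor (\lnot p \land \lnot q \land p) \lor (\lnot p \land p \land p) \lor (p \land q \land \lnot p \land p) \lor (p \land q \land \lnot q \land p) \lor (p \land q \land p \land p) \lor \lnot p   (distribute \land over \lor)
≡ (p \land q) \lor \lnot p   (simplify)

(p \land q) \lor \lnot p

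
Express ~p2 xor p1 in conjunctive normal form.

(~p2 | p1) & (p2 | ~p1)

~p2 xor p1
≡ (~p2 | p1) & ~(~p2 & p1)   (expand xor)
≡ (~p2 | p1) & (~~p2 | ~p1)   (De Morgan)
≡ (~p2 | p1) & (p2 | ~p1)   (double negation)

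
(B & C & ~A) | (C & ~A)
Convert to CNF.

C & ~A

(B & C & ~A) | (C & ~A)
≡ (B | C) & (B | ~A) & (C | C) & (C | ~A) & (~A | C) & (~A | ~A)   — distribute | over &
≡ C & ~A   — simplify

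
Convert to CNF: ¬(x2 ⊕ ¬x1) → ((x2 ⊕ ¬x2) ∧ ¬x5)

¬(x2 ⊕ ¬x1) → ((x2 ⊕ ¬x2) ∧ ¬x5)
= ¬¬(x2 ⊕ ¬x1) ∨ ((x2 ⊕ ¬x2) ∧ ¬x5)   (eliminate →)
= ¬¬((x2 ∨ ¬x1) ∧ ¬(x2 ∧ ¬x1)) ∨ ((x2 ⊕ ¬x2) ∧ ¬x5)   (expand ⊕)
= ¬¬((x2 ∨ ¬x1) ∧ ¬(x2 ∧ ¬x1)) ∨ ((x2 ∨ ¬x2) ∧ ¬(x2 ∧ ¬x2) ∧ ¬x5)   (expand ⊕)
= ((x2 ∨ ¬x1) ∧ ¬(x2 ∧ ¬x1)) ∨ ((x2 ∨ ¬x2) ∧ ¬(x2 ∧ ¬x2) ∧ ¬x5)   (double negation)
= ((x2 ∨ ¬x1) ∧ (¬x2 ∨ ¬¬x1)) ∨ ((x2 ∨ ¬x2) ∧ ¬(x2 ∧ ¬x2) ∧ ¬x5)   (De Morgan)
= ((x2 ∨ ¬x1) ∧ (¬x2 ∨ x1)) ∨ ((x2 ∨ ¬x2) ∧ ¬(x2 ∧ ¬x2) ∧ ¬x5)   (double negation)
= ((x2 ∨ ¬x1) ∧ (¬x2 ∨ x1)) ∨ ((x2 ∨ ¬x2) ∧ (¬x2 ∨ ¬¬x2) ∧ ¬x5)   (De Morgan)
= ((x2 ∨ ¬x1) ∧ (¬x2 ∨ x1)) ∨ ((x2 ∨ ¬x2) ∧ (¬x2 ∨ x2) ∧ ¬x5)   (double negation)
= (x2 ∨ ¬x1 ∨ x2 ∨ ¬x2) ∧ (x2 ∨ ¬x1 ∨ ¬x2 ∨ x2) ∧ (x2 ∨ ¬x1 ∨ ¬x5) ∧ (¬x2 ∨ x1 ∨ x2 ∨ ¬x2) ∧ (¬x2 ∨ x1 ∨ ¬x2 ∨ x2) ∧ (¬x2 ∨ x1 ∨ ¬x5)   (distribute ∨ over ∧)
= (x2 ∨ ¬x1 ∨ ¬x5) ∧ (¬x2 ∨ x1 ∨ ¬x5)   (simplify)

(x2 ∨ ¬x1 ∨ ¬x5) ∧ (¬x2 ∨ x1 ∨ ¬x5)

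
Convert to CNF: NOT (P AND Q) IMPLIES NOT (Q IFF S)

NOT (P AND Q) IMPLIES NOT (Q IFF S)
≡ NOT NOT (P AND Q) OR NOT (Q IFF S)   [eliminate IMPLIES]
≡ NOT NOT (P AND Q) OR NOT ((Q IMPLIES S) AND (S IMPLIES Q))   [eliminate IFF]
≡ NOT NOT (P AND Q) OR NOT ((NOT Q OR S) AND (S IMPLIES Q))   [eliminate IMPLIES]
≡ NOT NOT (P AND Q) OR NOT ((NOT Q OR S) AND (NOT S OR Q))   [eliminate IMPLIES]
≡ (P AND Q) OR NOT ((NOT Q OR S) AND (NOT S OR Q))   [double negation]
≡ (P AND Q) OR NOT (NOT Q OR S) OR NOT (NOT S OR Q)   [De Morgan]
≡ (P AND Q) OR (NOT NOT Q AND NOT S) OR NOT (NOT S OR Q)   [De Morgan]
≡ (P AND Q) OR (Q AND NOT S) OR NOT (NOT S OR Q)   [double negation]
≡ (P AND Q) OR (Q AND NOT S) OR (NOT NOT S AND NOT Q)   [De Morgan]
≡ (P AND Q) OR (Q AND NOT S) OR (S AND NOT Q)   [double negation]
≡ (P OR Q OR S) AND (P OR Q OR NOT Q) AND (P OR NOT S OR S) AND (P OR NOT S OR NOT Q) AND (Q OR Q OR S) AND (Q OR Q OR NOT Q) AND (Q OR NOT S OR S) AND (Q OR NOT S OR NOT Q)   [distribute OR over AND]
≡ (P OR NOT S OR NOT Q) AND (Q OR S)   [simplify]

(P OR NOT S OR NOT Q) AND (Q OR S)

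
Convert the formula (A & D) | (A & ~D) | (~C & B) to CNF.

(A & D) | (A & ~D) | (~C & B)
≡ (A | A | ~C) & (A | A | B) & (A | ~D | ~C) & (A | ~D | B) & (D | A | ~C) & (D | A | B) & (D | ~D | ~C) & (D | ~D | B)   — distribute | over &
≡ (A | ~C) & (A | B)   — simplify

(A | ~C) & (A | B)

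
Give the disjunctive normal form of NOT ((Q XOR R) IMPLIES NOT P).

NOT ((Q XOR R) IMPLIES NOT P)
≡ NOT (NOT (Q XOR R) OR NOT P)   — eliminate IMPLIES
≡ NOT (NOT ((Q AND NOT R) OR (NOT Q AND R)) OR NOT P)   — expand XOR
≡ NOT NOT ((Q AND NOT R) OR (NOT Q AND R)) AND NOT NOT P   — De Morgan
≡ ((Q AND NOT R) OR (NOT Q AND R)) AND NOT NOT P   — double negation
≡ ((Q AND NOT R) OR (NOT Q AND R)) AND P   — double negation
≡ (Q AND NOT R AND P) OR (NOT Q AND R AND P)   — distribute AND over OR

(Q AND NOT R AND P) OR (NOT Q AND R AND P)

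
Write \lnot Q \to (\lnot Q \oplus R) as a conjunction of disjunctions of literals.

Q \lor \lnot R

\lnot Q \to (\lnot Q \oplus R)
⇔ \lnot \lnot Q \lor (\lnot Q \oplus R)   [eliminate \to]
⇔ \lnot \lnot Q \lor ((\lnot Q \lor R) \land \lnot (\lnot Q \land R))   [expand \oplus]
⇔ Q \lor ((\lnot Q \lor R) \land \lnot (\lnot Q \land R))   [double negation]
⇔ Q \lor ((\lnot Q \lor R) \land (\lnot \lnot Q \lor \lnot R))   [De Morgan]
⇔ Q \lor ((\lnot Q \lor R) \land (Q \lor \lnot R))   [double negation]
⇔ (Q \lor \lnot Q \lor R) \land (Q \lor Q \lor \lnot R)   [distribute \lor over \land]
⇔ Q \lor \lnot R   [simplify]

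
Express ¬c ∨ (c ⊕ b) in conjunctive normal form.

¬c ∨ (c ⊕ b)
≡ ¬c ∨ ((c ∨ b) ∧ ¬(c ∧ b))   [expand ⊕]
≡ ¬c ∨ ((c ∨ b) ∧ (¬c ∨ ¬b))   [De Morgan]
≡ (¬c ∨ c ∨ b) ∧ (¬c ∨ ¬c ∨ ¬b)   [distribute ∨ over ∧]
≡ ¬c ∨ ¬b   [simplify]

¬c ∨ ¬b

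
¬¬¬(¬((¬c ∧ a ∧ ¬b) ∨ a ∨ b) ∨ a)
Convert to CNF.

(a ∨ b) ∧ ¬a

¬¬¬(¬((¬c ∧ a ∧ ¬b) ∨ a ∨ b) ∨ a)
⇔ ¬(¬((¬c ∧ a ∧ ¬b) ∨ a ∨ b) ∨ a)   — double negation
⇔ ¬¬((¬c ∧ a ∧ ¬b) ∨ a ∨ b) ∧ ¬a   — De Morgan
⇔ ((¬c ∧ a ∧ ¬b) ∨ a ∨ b) ∧ ¬a   — double negation
⇔ (¬c ∨ a ∨ b) ∧ (a ∨ a ∨ b) ∧ (¬b ∨ a ∨ b) ∧ ¬a   — distribute ∨ over ∧
⇔ (a ∨ b) ∧ ¬a   — simplify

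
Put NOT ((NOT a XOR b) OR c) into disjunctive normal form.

(a AND NOT b AND NOT c) OR (b AND NOT a AND NOT c)

NOT ((NOT a XOR b) OR c)
= NOT ((NOT a AND NOT b) OR (NOT NOT a AND b) OR c)   (expand XOR)
= NOT (NOT a AND NOT b) AND NOT (NOT NOT a AND b) AND NOT c   (De Morgan)
= (NOT NOT a OR NOT NOT b) AND NOT (NOT NOT a AND b) AND NOT c   (De Morgan)
= (a OR NOT NOT b) AND NOT (NOT NOT a AND b) AND NOT c   (double negation)
= (a OR b) AND NOT (NOT NOT a AND b) AND NOT c   (double negation)
= (a OR b) AND (NOT NOT NOT a OR NOT b) AND NOT c   (De Morgan)
= (a OR b) AND (NOT a OR NOT b) AND NOT c   (double negation)
= (a AND NOT a AND NOT c) OR (a AND NOT b AND NOT c) OR (b AND NOT a AND NOT c) OR (b AND NOT b AND NOT c)   (distribute AND over OR)
= (a AND NOT b AND NOT c) OR (b AND NOT a AND NOT c)   (simplify)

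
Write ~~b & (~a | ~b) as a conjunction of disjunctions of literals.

b & (~a | ~b)

~~b & (~a | ~b)
= b & (~a | ~b)   (double negation)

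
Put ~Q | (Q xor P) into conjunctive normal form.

~Q | ~P

~Q | (Q xor P)
≡ ~Q | ((Q | P) & ~(Q & P))   [expand xor]
≡ ~Q | ((Q | P) & (~Q | ~P))   [De Morgan]
≡ (~Q | Q | P) & (~Q | ~Q | ~P)   [distribute | over &]
≡ ~Q | ~P   [simplify]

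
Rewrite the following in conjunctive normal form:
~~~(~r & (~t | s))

(r | t) & (r | ~s)

~~~(~r & (~t | s))
= ~(~r & (~t | s))   (double negation)
= ~~r | ~(~t | s)   (De Morgan)
= r | ~(~t | s)   (double negation)
= r | (~~t & ~s)   (De Morgan)
= r | (t & ~s)   (double negation)
= (r | t) & (r | ~s)   (distribute | over &)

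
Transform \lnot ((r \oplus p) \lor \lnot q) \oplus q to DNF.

(r \land \lnot p \land q) \lor (\lnot r \land p \land q)

\lnot ((r \oplus p) \lor \lnot q) \oplus q
≡ (\lnot ((r \oplus p) \lor \lnot q) \land \lnot q) \lor (\lnot \lnot ((r \oplus p) \lor \lnot q) \land q)   [expand \oplus]
≡ (\lnot ((r \land \lnot p) \lor (\lnot r \land p) \lor \lnot q) \land \lnot q) \lor (\lnot \lnot ((r \oplus p) \lor \lnot q) \land q)   [expand \oplus]
≡ (\lnot ((r \land \lnot p) \lor (\lnot r \land p) \lor \lnot q) \land \lnot q) \lor (\lnot \lnot ((r \land \lnot p) \lor (\lnot r \land p) \lor \lnot q) \land q)   [expand \oplus]
≡ (\lnot (r \land \lnot p) \land \lnot (\lnot r \land p) \land \lnot \lnot q \land \lnot q) \lor (\lnot \lnot ((r \land \lnot p) \lor (\lnot r \land p) \lor \lnot q) \land q)   [De Morgan]
≡ ((\lnot r \lor \lnot \lnot p) \land \lnot (\lnot r \land p) \land \lnot \lnot q \land \lnot q) \lor (\lnot \lnot ((r \land \lnot p) \lor (\lnot r \land p) \lor \lnot q) \land q)   [De Morgan]
≡ ((\lnot r \lor p) \land \lnot (\lnot r \land p) \land \lnot \lnot q \land \lnot q) \lor (\lnot \lnot ((r \land \lnot p) \lor (\lnot r \land p) \lor \lnot q) \land q)   [double negation]
≡ ((\lnot r \lor p) \land (\lnot \lnot r \lor \lnot p) \land \lnot \lnot q \land \lnot q) \lor (\lnot \lnot ((r \land \lnot p) \lor (\lnot r \land p) \lor \lnot q) \land q)   [De Morgan]
≡ ((\lnot r \lor p) \land (r \lor \lnot p) \land \lnot \lnot q \land \lnot q) \lor (\lnot \lnot ((r \land \lnot p) \lor (\lnot r \land p) \lor \lnot q) \land q)   [double negation]
≡ ((\lnot r \lor p) \land (r \lor \lnot p) \land q \land \lnot q) \lor (\lnot \lnot ((r \land \lnot p) \lor (\lnot r \land p) \lor \lnot q) \land q)   [double negation]
≡ ((\lnot r \lor p) \land (r \lor \lnot p) \land q \land \lnot q) \lor (((r \land \lnot p) \lor (\lnot r \land p) \lor \lnot q) \land q)   [double negation]
≡ (\lnot r \land r \land q \land \lnot q) \lor (\lnot r \land \lnot p \land q \land \lnot q) \lor (p \land r \land q \land \lnot q) \lor (p \land \lnot p \land q \land \lnot q) \lor (r \land \lnot p \land q) \lor (\lnot r \land p \land q) \lor (\lnot q \land q)   [distribute \land over \lor]
≡ (r \land \lnot p \land q) \lor (\lnot r \land p \land q)   [simplify]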